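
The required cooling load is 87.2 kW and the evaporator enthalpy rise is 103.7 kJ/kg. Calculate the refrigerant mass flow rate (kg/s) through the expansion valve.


m_dot = Q / dh
m_dot = 87.2 / 103.7
m_dot = 0.8409 kg/s

0.8409


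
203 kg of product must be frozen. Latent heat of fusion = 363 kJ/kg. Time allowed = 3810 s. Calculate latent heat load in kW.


Q_lat = m * h_fg / t
Q_lat = 203 * 363 / 3810
Q_lat = 19.34 kW

19.34


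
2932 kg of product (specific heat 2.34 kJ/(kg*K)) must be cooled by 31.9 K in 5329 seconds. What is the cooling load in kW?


Q = m * cp * dT / t
Q = 2932 * 2.34 * 31.9 / 5329
Q = 41.07 kW

41.07


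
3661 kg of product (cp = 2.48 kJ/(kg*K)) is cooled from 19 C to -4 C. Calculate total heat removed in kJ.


dT = 19 - (-4) = 23 K
Q = m * cp * dT = 3661 * 2.48 * 23
Q = 208823 kJ

208823


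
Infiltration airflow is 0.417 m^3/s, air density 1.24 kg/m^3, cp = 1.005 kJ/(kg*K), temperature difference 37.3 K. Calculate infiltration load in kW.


Q = V_dot * rho * cp * dT
Q = 0.417 * 1.24 * 1.005 * 37.3
Q = 19.384 kW

19.384


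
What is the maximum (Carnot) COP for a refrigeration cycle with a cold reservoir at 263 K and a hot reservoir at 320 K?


dT = 320 - 263 = 57 K
COP_carnot = T_cold / dT = 263 / 57
COP_carnot = 4.614

4.614


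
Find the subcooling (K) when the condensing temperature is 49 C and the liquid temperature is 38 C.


Subcooling = T_cond - T_liquid
Subcooling = 49 - 38
Subcooling = 11 K

11


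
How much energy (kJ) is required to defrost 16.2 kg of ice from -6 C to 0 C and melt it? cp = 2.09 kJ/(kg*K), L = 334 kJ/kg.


Sensible heat = cp * dT = 2.09 * 6 = 12.54 kJ/kg
Total per kg = 12.54 + 334 = 346.54 kJ/kg
Q = m * total = 16.2 * 346.54
Q = 5613.9 kJ

5613.9


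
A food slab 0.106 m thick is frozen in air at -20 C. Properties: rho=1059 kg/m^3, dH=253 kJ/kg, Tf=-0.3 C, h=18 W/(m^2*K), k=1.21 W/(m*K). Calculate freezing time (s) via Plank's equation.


dT = -0.3 - (-20) = 19.7 K
term1 = a/(2h) = 0.106/(2*18) = 0.002944444444
term2 = a^2/(8k) = 0.106^2/(8*1.21) = 0.001160743802
t = rho*dH*1000/dT * (term1 + term2)
t = 1059*253*1000/19.7 * (0.002944444444 + 0.001160743802)
t = 55832 s

55832


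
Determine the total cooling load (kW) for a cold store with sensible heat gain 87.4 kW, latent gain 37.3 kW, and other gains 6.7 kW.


Q_total = Q_s + Q_l + Q_misc
Q_total = 87.4 + 37.3 + 6.7
Q_total = 131.4 kW

131.4


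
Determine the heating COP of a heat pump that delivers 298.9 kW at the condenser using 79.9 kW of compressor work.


COP_hp = Q_cond / W
COP_hp = 298.9 / 79.9
COP_hp = 3.741

3.741


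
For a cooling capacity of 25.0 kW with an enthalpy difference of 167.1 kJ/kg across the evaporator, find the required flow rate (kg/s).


m_dot = Q / dh
m_dot = 25.0 / 167.1
m_dot = 0.1496 kg/s

0.1496


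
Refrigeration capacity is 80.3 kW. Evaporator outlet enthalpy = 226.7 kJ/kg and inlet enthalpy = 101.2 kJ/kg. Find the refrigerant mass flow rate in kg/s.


dh = 226.7 - 101.2 = 125.5 kJ/kg
m_dot = Q / dh = 80.3 / 125.5 = 0.6398 kg/s

0.6398


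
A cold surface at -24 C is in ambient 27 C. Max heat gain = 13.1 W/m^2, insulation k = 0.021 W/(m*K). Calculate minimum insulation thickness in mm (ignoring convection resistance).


dT = 27 - (-24) = 51 K
thickness = k * dT / q_max * 1000
thickness = 0.021 * 51 / 13.1 * 1000
thickness = 81.8 mm

81.8


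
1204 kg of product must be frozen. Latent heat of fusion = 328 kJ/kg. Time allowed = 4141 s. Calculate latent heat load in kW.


Q_lat = m * h_fg / t
Q_lat = 1204 * 328 / 4141
Q_lat = 95.37 kW

95.37


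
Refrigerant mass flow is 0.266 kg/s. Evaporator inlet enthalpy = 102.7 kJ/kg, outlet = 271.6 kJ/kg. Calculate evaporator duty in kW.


dh = 271.6 - 102.7 = 168.9 kJ/kg
Q_evap = m_dot * dh = 0.266 * 168.9
Q_evap = 44.93 kW

44.93


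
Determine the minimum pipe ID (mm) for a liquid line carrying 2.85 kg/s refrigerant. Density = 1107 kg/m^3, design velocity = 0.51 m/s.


A = m_dot / (rho * v) = 2.85 / (1107 * 0.51) = 0.005048089697 m^2
d = sqrt(4*A/pi) * 1000
d = 80.2 mm

80.2


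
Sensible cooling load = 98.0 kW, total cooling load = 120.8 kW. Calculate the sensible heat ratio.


SHR = Q_sensible / Q_total
SHR = 98.0 / 120.8
SHR = 0.811

0.811


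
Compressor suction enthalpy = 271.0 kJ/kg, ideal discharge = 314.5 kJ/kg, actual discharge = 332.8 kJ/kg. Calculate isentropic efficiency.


dh_ideal = 314.5 - 271.0 = 43.5 kJ/kg
dh_actual = 332.8 - 271.0 = 61.8 kJ/kg
eta_s = dh_ideal / dh_actual = 43.5 / 61.8
eta_s = 0.7039

0.7039


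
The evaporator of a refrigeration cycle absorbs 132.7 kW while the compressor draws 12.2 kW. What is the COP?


COP = Q_evap / W
COP = 132.7 / 12.2
COP = 10.877

10.877


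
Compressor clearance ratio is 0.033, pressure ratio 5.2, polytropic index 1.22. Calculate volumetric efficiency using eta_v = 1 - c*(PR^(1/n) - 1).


PR^(1/n) = 5.2^(1/1.22) = 3.86267338
eta_v = 1 - 0.033 * (3.86267338 - 1)
eta_v = 0.9055

0.9055


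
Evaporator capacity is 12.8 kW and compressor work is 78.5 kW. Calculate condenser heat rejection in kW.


Q_cond = Q_evap + W
Q_cond = 12.8 + 78.5
Q_cond = 91.3 kW

91.3


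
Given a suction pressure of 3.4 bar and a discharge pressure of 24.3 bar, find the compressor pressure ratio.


PR = P_high / P_low
PR = 24.3 / 3.4
PR = 7.147

7.147


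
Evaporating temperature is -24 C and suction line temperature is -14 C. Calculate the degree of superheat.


Superheat = T_suction - T_evap
Superheat = -14 - (-24)
Superheat = 10 K

10


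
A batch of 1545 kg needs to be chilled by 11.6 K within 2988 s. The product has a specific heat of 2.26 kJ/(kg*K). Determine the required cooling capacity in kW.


Q = m * cp * dT / t
Q = 1545 * 2.26 * 11.6 / 2988
Q = 13.555 kW

13.555


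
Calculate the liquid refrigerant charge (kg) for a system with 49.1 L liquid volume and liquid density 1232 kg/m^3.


Charge = V * rho / 1000
Charge = 49.1 * 1232 / 1000
Charge = 60.49 kg

60.49


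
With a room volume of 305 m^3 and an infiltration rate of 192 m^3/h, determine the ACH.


ACH = flow / volume
ACH = 192 / 305
ACH = 0.63

0.63


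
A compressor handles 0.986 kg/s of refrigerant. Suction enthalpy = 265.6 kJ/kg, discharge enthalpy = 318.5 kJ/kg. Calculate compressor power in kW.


dh = 318.5 - 265.6 = 52.9 kJ/kg
W = m_dot * dh = 0.986 * 52.9 = 52.16 kW

52.16


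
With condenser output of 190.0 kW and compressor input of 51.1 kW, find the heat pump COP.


COP_hp = Q_cond / W
COP_hp = 190.0 / 51.1
COP_hp = 3.718

3.718


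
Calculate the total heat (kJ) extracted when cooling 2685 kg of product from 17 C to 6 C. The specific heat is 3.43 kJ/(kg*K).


dT = 17 - (6) = 11 K
Q = m * cp * dT = 2685 * 3.43 * 11
Q = 101305 kJ

101305


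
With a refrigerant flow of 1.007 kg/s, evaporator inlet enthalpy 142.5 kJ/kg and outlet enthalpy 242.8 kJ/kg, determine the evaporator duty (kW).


dh = 242.8 - 142.5 = 100.3 kJ/kg
Q_evap = m_dot * dh = 1.007 * 100.3
Q_evap = 101.0 kW

101.0


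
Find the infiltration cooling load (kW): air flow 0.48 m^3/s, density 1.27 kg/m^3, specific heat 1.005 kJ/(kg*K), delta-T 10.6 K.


Q = V_dot * rho * cp * dT
Q = 0.48 * 1.27 * 1.005 * 10.6
Q = 6.494 kW

6.494


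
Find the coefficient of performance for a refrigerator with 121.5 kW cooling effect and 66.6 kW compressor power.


COP = Q_evap / W
COP = 121.5 / 66.6
COP = 1.824

1.824


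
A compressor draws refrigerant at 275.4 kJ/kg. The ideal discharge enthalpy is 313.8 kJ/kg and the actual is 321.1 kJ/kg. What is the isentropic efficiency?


dh_ideal = 313.8 - 275.4 = 38.4 kJ/kg
dh_actual = 321.1 - 275.4 = 45.7 kJ/kg
eta_s = dh_ideal / dh_actual = 38.4 / 45.7
eta_s = 0.8403

0.8403


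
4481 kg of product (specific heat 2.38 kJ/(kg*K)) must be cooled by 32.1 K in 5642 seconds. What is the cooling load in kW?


Q = m * cp * dT / t
Q = 4481 * 2.38 * 32.1 / 5642
Q = 60.677 kW

60.677


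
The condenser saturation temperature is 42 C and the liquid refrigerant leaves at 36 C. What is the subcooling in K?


Subcooling = T_cond - T_liquid
Subcooling = 42 - 36
Subcooling = 6 K

6


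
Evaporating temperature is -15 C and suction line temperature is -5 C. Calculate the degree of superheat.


Superheat = T_suction - T_evap
Superheat = -5 - (-15)
Superheat = 10 K

10


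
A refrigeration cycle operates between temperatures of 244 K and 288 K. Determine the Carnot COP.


dT = 288 - 244 = 44 K
COP_carnot = T_cold / dT = 244 / 44
COP_carnot = 5.545

5.545


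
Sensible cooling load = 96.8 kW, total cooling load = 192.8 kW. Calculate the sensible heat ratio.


SHR = Q_sensible / Q_total
SHR = 96.8 / 192.8
SHR = 0.502

0.502


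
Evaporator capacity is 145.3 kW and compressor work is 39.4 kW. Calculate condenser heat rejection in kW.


Q_cond = Q_evap + W
Q_cond = 145.3 + 39.4
Q_cond = 184.7 kW

184.7


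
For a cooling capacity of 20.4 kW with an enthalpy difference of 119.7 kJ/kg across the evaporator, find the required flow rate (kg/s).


m_dot = Q / dh
m_dot = 20.4 / 119.7
m_dot = 0.1704 kg/s

0.1704


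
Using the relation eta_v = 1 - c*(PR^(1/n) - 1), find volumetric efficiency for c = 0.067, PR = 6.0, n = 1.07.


PR^(1/n) = 6.0^(1/1.07) = 5.33634819
eta_v = 1 - 0.067 * (5.33634819 - 1)
eta_v = 0.7095

0.7095


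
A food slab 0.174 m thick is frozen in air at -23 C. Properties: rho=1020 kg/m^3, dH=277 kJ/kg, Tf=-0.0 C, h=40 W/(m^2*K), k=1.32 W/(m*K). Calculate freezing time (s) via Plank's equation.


dT = -0.0 - (-23) = 23.0 K
term1 = a/(2h) = 0.174/(2*40) = 0.002175
term2 = a^2/(8k) = 0.174^2/(8*1.32) = 0.002867045455
t = rho*dH*1000/dT * (term1 + term2)
t = 1020*277*1000/23.0 * (0.002175 + 0.002867045455)
t = 61938 s

61938


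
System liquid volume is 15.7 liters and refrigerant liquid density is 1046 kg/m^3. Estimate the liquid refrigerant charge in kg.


Charge = V * rho / 1000
Charge = 15.7 * 1046 / 1000
Charge = 16.42 kg

16.42


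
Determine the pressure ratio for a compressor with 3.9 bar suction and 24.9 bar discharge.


PR = P_high / P_low
PR = 24.9 / 3.9
PR = 6.385

6.385


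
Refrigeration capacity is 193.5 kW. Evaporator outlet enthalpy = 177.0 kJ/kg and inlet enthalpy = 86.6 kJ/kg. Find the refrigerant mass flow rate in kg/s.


dh = 177.0 - 86.6 = 90.4 kJ/kg
m_dot = Q / dh = 193.5 / 90.4 = 2.1405 kg/s

2.1405


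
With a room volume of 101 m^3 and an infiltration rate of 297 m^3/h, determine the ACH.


ACH = flow / volume
ACH = 297 / 101
ACH = 2.941

2.941


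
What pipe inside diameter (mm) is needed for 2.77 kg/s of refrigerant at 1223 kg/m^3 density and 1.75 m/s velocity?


A = m_dot / (rho * v) = 2.77 / (1223 * 1.75) = 0.001294241327 m^2
d = sqrt(4*A/pi) * 1000
d = 40.6 mm

40.6


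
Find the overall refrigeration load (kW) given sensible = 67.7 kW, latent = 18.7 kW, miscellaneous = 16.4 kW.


Q_total = Q_s + Q_l + Q_misc
Q_total = 67.7 + 18.7 + 16.4
Q_total = 102.8 kW

102.8


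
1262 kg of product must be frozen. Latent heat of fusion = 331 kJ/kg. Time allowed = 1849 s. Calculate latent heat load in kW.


Q_lat = m * h_fg / t
Q_lat = 1262 * 331 / 1849
Q_lat = 225.92 kW

225.92


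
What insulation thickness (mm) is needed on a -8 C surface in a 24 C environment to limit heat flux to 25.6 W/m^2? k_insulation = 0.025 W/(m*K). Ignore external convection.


dT = 24 - (-8) = 32 K
thickness = k * dT / q_max * 1000
thickness = 0.025 * 32 / 25.6 * 1000
thickness = 31.3 mm

31.3


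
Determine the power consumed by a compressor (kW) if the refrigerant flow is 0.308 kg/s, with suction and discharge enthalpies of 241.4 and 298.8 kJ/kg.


dh = 298.8 - 241.4 = 57.4 kJ/kg
W = m_dot * dh = 0.308 * 57.4 = 17.68 kW

17.68


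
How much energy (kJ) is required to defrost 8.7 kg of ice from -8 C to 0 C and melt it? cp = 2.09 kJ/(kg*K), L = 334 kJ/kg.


Sensible heat = cp * dT = 2.09 * 8 = 16.72 kJ/kg
Total per kg = 16.72 + 334 = 350.72 kJ/kg
Q = m * total = 8.7 * 350.72
Q = 3051.3 kJ

3051.3


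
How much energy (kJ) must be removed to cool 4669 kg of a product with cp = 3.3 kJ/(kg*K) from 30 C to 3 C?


dT = 30 - (3) = 27 K
Q = m * cp * dT = 4669 * 3.3 * 27
Q = 416008 kJ

416008


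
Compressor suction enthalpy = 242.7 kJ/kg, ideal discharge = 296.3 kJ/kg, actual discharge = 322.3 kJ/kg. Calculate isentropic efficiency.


dh_ideal = 296.3 - 242.7 = 53.6 kJ/kg
dh_actual = 322.3 - 242.7 = 79.6 kJ/kg
eta_s = dh_ideal / dh_actual = 53.6 / 79.6
eta_s = 0.6734

0.6734


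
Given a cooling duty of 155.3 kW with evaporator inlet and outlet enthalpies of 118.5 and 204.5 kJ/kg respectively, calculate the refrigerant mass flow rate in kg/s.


dh = 204.5 - 118.5 = 86.0 kJ/kg
m_dot = Q / dh = 155.3 / 86.0 = 1.8058 kg/s

1.8058


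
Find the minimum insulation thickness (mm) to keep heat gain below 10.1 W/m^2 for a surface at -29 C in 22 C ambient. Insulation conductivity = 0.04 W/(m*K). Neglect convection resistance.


dT = 22 - (-29) = 51 K
thickness = k * dT / q_max * 1000
thickness = 0.04 * 51 / 10.1 * 1000
thickness = 202.0 mm

202.0


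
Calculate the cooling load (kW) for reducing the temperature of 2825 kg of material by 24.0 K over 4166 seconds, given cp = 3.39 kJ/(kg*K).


Q = m * cp * dT / t
Q = 2825 * 3.39 * 24.0 / 4166
Q = 55.171 kW

55.171


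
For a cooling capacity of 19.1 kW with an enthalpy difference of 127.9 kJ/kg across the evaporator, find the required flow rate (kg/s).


m_dot = Q / dh
m_dot = 19.1 / 127.9
m_dot = 0.1493 kg/s

0.1493


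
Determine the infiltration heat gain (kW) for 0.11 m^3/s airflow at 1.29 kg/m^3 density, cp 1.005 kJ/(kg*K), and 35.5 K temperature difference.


Q = V_dot * rho * cp * dT
Q = 0.11 * 1.29 * 1.005 * 35.5
Q = 5.063 kW

5.063


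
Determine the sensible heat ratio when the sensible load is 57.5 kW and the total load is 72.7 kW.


SHR = Q_sensible / Q_total
SHR = 57.5 / 72.7
SHR = 0.791

0.791


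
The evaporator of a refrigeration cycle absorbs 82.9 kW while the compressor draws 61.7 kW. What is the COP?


COP = Q_evap / W
COP = 82.9 / 61.7
COP = 1.344

1.344


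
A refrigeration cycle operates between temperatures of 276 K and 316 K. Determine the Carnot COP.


dT = 316 - 276 = 40 K
COP_carnot = T_cold / dT = 276 / 40
COP_carnot = 6.9

6.9


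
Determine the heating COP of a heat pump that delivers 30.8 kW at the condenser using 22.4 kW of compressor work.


COP_hp = Q_cond / W
COP_hp = 30.8 / 22.4
COP_hp = 1.375

1.375


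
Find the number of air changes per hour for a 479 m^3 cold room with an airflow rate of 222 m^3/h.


ACH = flow / volume
ACH = 222 / 479
ACH = 0.463

0.463


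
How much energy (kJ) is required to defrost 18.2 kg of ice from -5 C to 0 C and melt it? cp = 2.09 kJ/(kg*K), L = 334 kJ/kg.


Sensible heat = cp * dT = 2.09 * 5 = 10.45 kJ/kg
Total per kg = 10.45 + 334 = 344.45 kJ/kg
Q = m * total = 18.2 * 344.45
Q = 6269.0 kJ

6269.0


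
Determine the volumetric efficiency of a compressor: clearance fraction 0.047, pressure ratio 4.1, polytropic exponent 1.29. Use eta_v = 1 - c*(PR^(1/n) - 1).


PR^(1/n) = 4.1^(1/1.29) = 2.98556304
eta_v = 1 - 0.047 * (2.98556304 - 1)
eta_v = 0.9067

0.9067


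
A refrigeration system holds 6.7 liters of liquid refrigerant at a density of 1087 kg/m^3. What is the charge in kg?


Charge = V * rho / 1000
Charge = 6.7 * 1087 / 1000
Charge = 7.28 kg

7.28


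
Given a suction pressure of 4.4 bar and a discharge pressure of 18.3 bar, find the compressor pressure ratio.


PR = P_high / P_low
PR = 18.3 / 4.4
PR = 4.159

4.159


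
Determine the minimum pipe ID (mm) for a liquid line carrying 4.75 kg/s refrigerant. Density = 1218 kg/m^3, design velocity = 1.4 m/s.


A = m_dot / (rho * v) = 4.75 / (1218 * 1.4) = 0.002785596997 m^2
d = sqrt(4*A/pi) * 1000
d = 59.6 mm

59.6


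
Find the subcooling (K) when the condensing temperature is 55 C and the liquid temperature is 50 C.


Subcooling = T_cond - T_liquid
Subcooling = 55 - 50
Subcooling = 5 K

5


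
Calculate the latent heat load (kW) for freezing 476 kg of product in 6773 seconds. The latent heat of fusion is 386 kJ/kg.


Q_lat = m * h_fg / t
Q_lat = 476 * 386 / 6773
Q_lat = 27.13 kW

27.13


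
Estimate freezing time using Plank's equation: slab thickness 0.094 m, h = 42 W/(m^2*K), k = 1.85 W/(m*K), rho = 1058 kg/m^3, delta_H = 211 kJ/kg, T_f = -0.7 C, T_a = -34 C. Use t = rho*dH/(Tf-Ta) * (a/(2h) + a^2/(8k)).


dT = -0.7 - (-34) = 33.3 K
term1 = a/(2h) = 0.094/(2*42) = 0.001119047619
term2 = a^2/(8k) = 0.094^2/(8*1.85) = 0.000597027027
t = rho*dH*1000/dT * (term1 + term2)
t = 1058*211*1000/33.3 * (0.001119047619 + 0.000597027027)
t = 11504 s

11504


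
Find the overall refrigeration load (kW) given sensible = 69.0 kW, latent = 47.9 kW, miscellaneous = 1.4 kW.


Q_total = Q_s + Q_l + Q_misc
Q_total = 69.0 + 47.9 + 1.4
Q_total = 118.3 kW

118.3


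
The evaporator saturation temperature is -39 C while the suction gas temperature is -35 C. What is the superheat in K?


Superheat = T_suction - T_evap
Superheat = -35 - (-39)
Superheat = 4 K

4


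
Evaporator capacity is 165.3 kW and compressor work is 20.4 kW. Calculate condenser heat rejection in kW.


Q_cond = Q_evap + W
Q_cond = 165.3 + 20.4
Q_cond = 185.7 kW

185.7


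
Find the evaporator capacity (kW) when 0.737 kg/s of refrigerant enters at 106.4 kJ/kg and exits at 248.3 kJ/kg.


dh = 248.3 - 106.4 = 141.9 kJ/kg
Q_evap = m_dot * dh = 0.737 * 141.9
Q_evap = 104.58 kW

104.58


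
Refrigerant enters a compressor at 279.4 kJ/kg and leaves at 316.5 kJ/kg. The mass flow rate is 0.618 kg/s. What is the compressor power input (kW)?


dh = 316.5 - 279.4 = 37.1 kJ/kg
W = m_dot * dh = 0.618 * 37.1 = 22.93 kW

22.93


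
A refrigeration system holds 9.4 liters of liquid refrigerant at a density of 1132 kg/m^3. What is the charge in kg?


Charge = V * rho / 1000
Charge = 9.4 * 1132 / 1000
Charge = 10.64 kg

10.64


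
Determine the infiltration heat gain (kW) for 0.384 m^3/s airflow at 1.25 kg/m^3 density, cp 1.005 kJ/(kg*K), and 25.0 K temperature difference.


Q = V_dot * rho * cp * dT
Q = 0.384 * 1.25 * 1.005 * 25.0
Q = 12.06 kW

12.06


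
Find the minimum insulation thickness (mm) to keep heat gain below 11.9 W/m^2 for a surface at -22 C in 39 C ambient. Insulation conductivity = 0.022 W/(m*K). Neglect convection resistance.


dT = 39 - (-22) = 61 K
thickness = k * dT / q_max * 1000
thickness = 0.022 * 61 / 11.9 * 1000
thickness = 112.8 mm

112.8


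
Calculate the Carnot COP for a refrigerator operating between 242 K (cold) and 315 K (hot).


dT = 315 - 242 = 73 K
COP_carnot = T_cold / dT = 242 / 73
COP_carnot = 3.315

3.315


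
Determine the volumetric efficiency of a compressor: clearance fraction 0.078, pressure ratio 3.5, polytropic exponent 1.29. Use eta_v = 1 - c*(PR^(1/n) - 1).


PR^(1/n) = 3.5^(1/1.29) = 2.64093781
eta_v = 1 - 0.078 * (2.64093781 - 1)
eta_v = 0.872

0.872


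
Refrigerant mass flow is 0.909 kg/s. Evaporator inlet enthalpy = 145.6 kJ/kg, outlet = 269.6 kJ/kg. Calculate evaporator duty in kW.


dh = 269.6 - 145.6 = 124.0 kJ/kg
Q_evap = m_dot * dh = 0.909 * 124.0
Q_evap = 112.72 kW

112.72


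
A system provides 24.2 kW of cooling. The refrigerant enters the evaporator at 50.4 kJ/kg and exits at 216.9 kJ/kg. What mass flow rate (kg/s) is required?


dh = 216.9 - 50.4 = 166.5 kJ/kg
m_dot = Q / dh = 24.2 / 166.5 = 0.1453 kg/s

0.1453


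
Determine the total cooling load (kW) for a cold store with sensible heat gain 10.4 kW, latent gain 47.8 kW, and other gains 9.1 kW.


Q_total = Q_s + Q_l + Q_misc
Q_total = 10.4 + 47.8 + 9.1
Q_total = 67.3 kW

67.3


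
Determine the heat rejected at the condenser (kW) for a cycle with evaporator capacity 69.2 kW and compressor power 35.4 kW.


Q_cond = Q_evap + W
Q_cond = 69.2 + 35.4
Q_cond = 104.6 kW

104.6


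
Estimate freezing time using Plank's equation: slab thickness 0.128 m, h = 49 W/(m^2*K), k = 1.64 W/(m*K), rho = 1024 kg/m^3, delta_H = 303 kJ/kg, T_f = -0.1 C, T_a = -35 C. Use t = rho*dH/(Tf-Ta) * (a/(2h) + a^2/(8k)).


dT = -0.1 - (-35) = 34.9 K
term1 = a/(2h) = 0.128/(2*49) = 0.001306122449
term2 = a^2/(8k) = 0.128^2/(8*1.64) = 0.001248780488
t = rho*dH*1000/dT * (term1 + term2)
t = 1024*303*1000/34.9 * (0.001306122449 + 0.001248780488)
t = 22714 s

22714


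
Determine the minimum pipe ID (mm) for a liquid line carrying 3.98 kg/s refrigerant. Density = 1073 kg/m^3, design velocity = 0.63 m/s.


A = m_dot / (rho * v) = 3.98 / (1073 * 0.63) = 0.00588766106 m^2
d = sqrt(4*A/pi) * 1000
d = 86.6 mm

86.6


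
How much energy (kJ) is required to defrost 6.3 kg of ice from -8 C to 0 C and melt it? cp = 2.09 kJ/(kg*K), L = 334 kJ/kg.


Sensible heat = cp * dT = 2.09 * 8 = 16.72 kJ/kg
Total per kg = 16.72 + 334 = 350.72 kJ/kg
Q = m * total = 6.3 * 350.72
Q = 2209.5 kJ

2209.5


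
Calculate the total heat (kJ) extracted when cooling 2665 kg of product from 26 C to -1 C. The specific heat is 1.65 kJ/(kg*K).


dT = 26 - (-1) = 27 K
Q = m * cp * dT = 2665 * 1.65 * 27
Q = 118726 kJ

118726


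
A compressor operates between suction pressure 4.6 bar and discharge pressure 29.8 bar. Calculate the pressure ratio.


PR = P_high / P_low
PR = 29.8 / 4.6
PR = 6.478

6.478


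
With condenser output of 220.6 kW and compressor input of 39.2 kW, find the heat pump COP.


COP_hp = Q_cond / W
COP_hp = 220.6 / 39.2
COP_hp = 5.628

5.628


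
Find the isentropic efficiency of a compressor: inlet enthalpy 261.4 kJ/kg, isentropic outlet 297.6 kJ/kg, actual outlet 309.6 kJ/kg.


dh_ideal = 297.6 - 261.4 = 36.2 kJ/kg
dh_actual = 309.6 - 261.4 = 48.2 kJ/kg
eta_s = dh_ideal / dh_actual = 36.2 / 48.2
eta_s = 0.751

0.751


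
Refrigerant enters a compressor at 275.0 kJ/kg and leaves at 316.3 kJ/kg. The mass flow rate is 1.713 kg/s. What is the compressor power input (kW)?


dh = 316.3 - 275.0 = 41.3 kJ/kg
W = m_dot * dh = 1.713 * 41.3 = 70.75 kW

70.75


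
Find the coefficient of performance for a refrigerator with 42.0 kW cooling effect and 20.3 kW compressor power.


COP = Q_evap / W
COP = 42.0 / 20.3
COP = 2.069

2.069


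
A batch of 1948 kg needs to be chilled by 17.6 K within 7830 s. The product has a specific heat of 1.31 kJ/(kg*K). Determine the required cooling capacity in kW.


Q = m * cp * dT / t
Q = 1948 * 1.31 * 17.6 / 7830
Q = 5.736 kW

5.736


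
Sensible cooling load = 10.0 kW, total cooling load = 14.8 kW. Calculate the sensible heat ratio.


SHR = Q_sensible / Q_total
SHR = 10.0 / 14.8
SHR = 0.676

0.676


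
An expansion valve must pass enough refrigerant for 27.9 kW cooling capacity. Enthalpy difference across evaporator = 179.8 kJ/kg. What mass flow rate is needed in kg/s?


m_dot = Q / dh
m_dot = 27.9 / 179.8
m_dot = 0.1552 kg/s

0.1552


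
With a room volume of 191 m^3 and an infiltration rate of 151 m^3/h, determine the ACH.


ACH = flow / volume
ACH = 151 / 191
ACH = 0.791

0.791


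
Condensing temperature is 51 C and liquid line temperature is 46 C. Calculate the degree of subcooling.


Subcooling = T_cond - T_liquid
Subcooling = 51 - 46
Subcooling = 5 K

5


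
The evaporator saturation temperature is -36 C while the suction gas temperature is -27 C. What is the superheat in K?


Superheat = T_suction - T_evap
Superheat = -27 - (-36)
Superheat = 9 K

9


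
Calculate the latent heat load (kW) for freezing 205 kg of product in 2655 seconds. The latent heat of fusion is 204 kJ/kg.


Q_lat = m * h_fg / t
Q_lat = 205 * 204 / 2655
Q_lat = 15.75 kW

15.75


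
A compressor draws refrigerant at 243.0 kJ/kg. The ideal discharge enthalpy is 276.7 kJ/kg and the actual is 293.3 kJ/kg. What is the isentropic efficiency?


dh_ideal = 276.7 - 243.0 = 33.7 kJ/kg
dh_actual = 293.3 - 243.0 = 50.3 kJ/kg
eta_s = dh_ideal / dh_actual = 33.7 / 50.3
eta_s = 0.67

0.67


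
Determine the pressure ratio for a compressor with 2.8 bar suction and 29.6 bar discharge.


PR = P_high / P_low
PR = 29.6 / 2.8
PR = 10.571

10.571


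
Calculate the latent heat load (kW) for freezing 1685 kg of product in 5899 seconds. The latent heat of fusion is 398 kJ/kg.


Q_lat = m * h_fg / t
Q_lat = 1685 * 398 / 5899
Q_lat = 113.69 kW

113.69


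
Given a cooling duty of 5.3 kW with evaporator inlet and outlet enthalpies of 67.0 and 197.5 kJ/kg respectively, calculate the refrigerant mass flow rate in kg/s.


dh = 197.5 - 67.0 = 130.5 kJ/kg
m_dot = Q / dh = 5.3 / 130.5 = 0.0406 kg/s

0.0406


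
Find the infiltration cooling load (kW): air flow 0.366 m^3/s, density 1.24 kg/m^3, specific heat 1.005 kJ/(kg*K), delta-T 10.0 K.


Q = V_dot * rho * cp * dT
Q = 0.366 * 1.24 * 1.005 * 10.0
Q = 4.561 kW

4.561


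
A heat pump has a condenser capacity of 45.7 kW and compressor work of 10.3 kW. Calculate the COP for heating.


COP_hp = Q_cond / W
COP_hp = 45.7 / 10.3
COP_hp = 4.437

4.437


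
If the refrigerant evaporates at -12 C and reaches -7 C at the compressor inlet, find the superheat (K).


Superheat = T_suction - T_evap
Superheat = -7 - (-12)
Superheat = 5 K

5


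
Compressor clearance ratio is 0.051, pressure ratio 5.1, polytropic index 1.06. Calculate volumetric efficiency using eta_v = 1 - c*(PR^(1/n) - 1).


PR^(1/n) = 5.1^(1/1.06) = 4.65070759
eta_v = 1 - 0.051 * (4.65070759 - 1)
eta_v = 0.8138

0.8138


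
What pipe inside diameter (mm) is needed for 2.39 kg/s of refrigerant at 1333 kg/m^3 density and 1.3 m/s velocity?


A = m_dot / (rho * v) = 2.39 / (1333 * 1.3) = 0.001379190952 m^2
d = sqrt(4*A/pi) * 1000
d = 41.9 mm

41.9


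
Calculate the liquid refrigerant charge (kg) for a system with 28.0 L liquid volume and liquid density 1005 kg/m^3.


Charge = V * rho / 1000
Charge = 28.0 * 1005 / 1000
Charge = 28.14 kg

28.14


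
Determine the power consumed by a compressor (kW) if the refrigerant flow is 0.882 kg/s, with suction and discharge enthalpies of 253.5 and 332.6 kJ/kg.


dh = 332.6 - 253.5 = 79.1 kJ/kg
W = m_dot * dh = 0.882 * 79.1 = 69.77 kW

69.77


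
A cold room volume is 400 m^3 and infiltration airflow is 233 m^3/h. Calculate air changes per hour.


ACH = flow / volume
ACH = 233 / 400
ACH = 0.583

0.583


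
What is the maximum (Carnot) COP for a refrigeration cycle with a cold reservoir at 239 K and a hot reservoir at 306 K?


dT = 306 - 239 = 67 K
COP_carnot = T_cold / dT = 239 / 67
COP_carnot = 3.567

3.567


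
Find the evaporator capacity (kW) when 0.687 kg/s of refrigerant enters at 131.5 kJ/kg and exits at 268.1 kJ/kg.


dh = 268.1 - 131.5 = 136.6 kJ/kg
Q_evap = m_dot * dh = 0.687 * 136.6
Q_evap = 93.84 kW

93.84


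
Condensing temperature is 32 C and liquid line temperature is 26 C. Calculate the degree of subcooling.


Subcooling = T_cond - T_liquid
Subcooling = 32 - 26
Subcooling = 6 K

6


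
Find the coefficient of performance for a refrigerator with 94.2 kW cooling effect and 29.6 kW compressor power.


COP = Q_evap / W
COP = 94.2 / 29.6
COP = 3.182

3.182


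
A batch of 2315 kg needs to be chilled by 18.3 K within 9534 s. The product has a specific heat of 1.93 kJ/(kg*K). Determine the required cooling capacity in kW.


Q = m * cp * dT / t
Q = 2315 * 1.93 * 18.3 / 9534
Q = 8.576 kW

8.576


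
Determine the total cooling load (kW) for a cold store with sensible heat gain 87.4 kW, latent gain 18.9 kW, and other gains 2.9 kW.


Q_total = Q_s + Q_l + Q_misc
Q_total = 87.4 + 18.9 + 2.9
Q_total = 109.2 kW

109.2


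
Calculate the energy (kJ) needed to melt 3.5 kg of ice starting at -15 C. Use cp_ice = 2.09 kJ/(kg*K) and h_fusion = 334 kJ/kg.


Sensible heat = cp * dT = 2.09 * 15 = 31.35 kJ/kg
Total per kg = 31.35 + 334 = 365.35 kJ/kg
Q = m * total = 3.5 * 365.35
Q = 1278.7 kJ

1278.7


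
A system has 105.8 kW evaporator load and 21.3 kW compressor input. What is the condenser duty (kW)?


Q_cond = Q_evap + W
Q_cond = 105.8 + 21.3
Q_cond = 127.1 kW

127.1


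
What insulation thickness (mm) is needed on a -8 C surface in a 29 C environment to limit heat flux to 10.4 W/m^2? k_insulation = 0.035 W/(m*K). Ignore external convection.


dT = 29 - (-8) = 37 K
thickness = k * dT / q_max * 1000
thickness = 0.035 * 37 / 10.4 * 1000
thickness = 124.5 mm

124.5


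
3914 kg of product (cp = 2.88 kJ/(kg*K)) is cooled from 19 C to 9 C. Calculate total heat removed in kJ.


dT = 19 - (9) = 10 K
Q = m * cp * dT = 3914 * 2.88 * 10
Q = 112723 kJ

112723


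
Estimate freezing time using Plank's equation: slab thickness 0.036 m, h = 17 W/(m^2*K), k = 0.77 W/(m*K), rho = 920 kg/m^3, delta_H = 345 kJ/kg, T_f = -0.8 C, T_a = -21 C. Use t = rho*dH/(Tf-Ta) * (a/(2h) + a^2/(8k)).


dT = -0.8 - (-21) = 20.2 K
term1 = a/(2h) = 0.036/(2*17) = 0.001058823529
term2 = a^2/(8k) = 0.036^2/(8*0.77) = 0.0002103896104
t = rho*dH*1000/dT * (term1 + term2)
t = 920*345*1000/20.2 * (0.001058823529 + 0.0002103896104)
t = 19943 s

19943


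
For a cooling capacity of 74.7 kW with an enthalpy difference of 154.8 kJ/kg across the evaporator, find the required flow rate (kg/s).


m_dot = Q / dh
m_dot = 74.7 / 154.8
m_dot = 0.4826 kg/s

0.4826


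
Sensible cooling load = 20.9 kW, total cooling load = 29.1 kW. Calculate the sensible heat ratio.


SHR = Q_sensible / Q_total
SHR = 20.9 / 29.1
SHR = 0.718

0.718


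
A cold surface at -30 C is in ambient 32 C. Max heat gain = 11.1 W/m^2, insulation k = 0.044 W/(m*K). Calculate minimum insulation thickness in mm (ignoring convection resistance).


dT = 32 - (-30) = 62 K
thickness = k * dT / q_max * 1000
thickness = 0.044 * 62 / 11.1 * 1000
thickness = 245.8 mm

245.8


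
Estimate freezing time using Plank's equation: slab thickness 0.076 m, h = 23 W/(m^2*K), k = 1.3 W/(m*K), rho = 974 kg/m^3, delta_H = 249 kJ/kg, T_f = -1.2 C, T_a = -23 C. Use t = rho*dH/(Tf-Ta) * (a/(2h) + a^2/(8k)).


dT = -1.2 - (-23) = 21.8 K
term1 = a/(2h) = 0.076/(2*23) = 0.001652173913
term2 = a^2/(8k) = 0.076^2/(8*1.3) = 0.0005553846154
t = rho*dH*1000/dT * (term1 + term2)
t = 974*249*1000/21.8 * (0.001652173913 + 0.0005553846154)
t = 24559 s

24559


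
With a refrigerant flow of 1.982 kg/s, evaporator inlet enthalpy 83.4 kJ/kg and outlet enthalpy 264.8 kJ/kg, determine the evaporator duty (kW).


dh = 264.8 - 83.4 = 181.4 kJ/kg
Q_evap = m_dot * dh = 1.982 * 181.4
Q_evap = 359.53 kW

359.53


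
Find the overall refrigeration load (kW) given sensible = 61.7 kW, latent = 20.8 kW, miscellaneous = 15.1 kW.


Q_total = Q_s + Q_l + Q_misc
Q_total = 61.7 + 20.8 + 15.1
Q_total = 97.6 kW

97.6


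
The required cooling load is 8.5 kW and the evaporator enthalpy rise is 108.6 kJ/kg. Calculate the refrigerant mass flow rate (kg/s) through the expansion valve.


m_dot = Q / dh
m_dot = 8.5 / 108.6
m_dot = 0.0783 kg/s

0.0783


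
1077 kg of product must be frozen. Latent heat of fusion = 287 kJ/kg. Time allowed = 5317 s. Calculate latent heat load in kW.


Q_lat = m * h_fg / t
Q_lat = 1077 * 287 / 5317
Q_lat = 58.13 kW

58.13


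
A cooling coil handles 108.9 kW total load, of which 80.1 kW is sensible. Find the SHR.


SHR = Q_sensible / Q_total
SHR = 80.1 / 108.9
SHR = 0.736

0.736


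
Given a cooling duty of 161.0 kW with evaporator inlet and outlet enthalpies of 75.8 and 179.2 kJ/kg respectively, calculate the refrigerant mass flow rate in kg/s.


dh = 179.2 - 75.8 = 103.4 kJ/kg
m_dot = Q / dh = 161.0 / 103.4 = 1.5571 kg/s

1.5571


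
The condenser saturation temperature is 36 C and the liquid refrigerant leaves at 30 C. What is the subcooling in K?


Subcooling = T_cond - T_liquid
Subcooling = 36 - 30
Subcooling = 6 K

6


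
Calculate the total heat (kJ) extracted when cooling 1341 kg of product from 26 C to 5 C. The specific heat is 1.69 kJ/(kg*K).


dT = 26 - (5) = 21 K
Q = m * cp * dT = 1341 * 1.69 * 21
Q = 47592 kJ

47592


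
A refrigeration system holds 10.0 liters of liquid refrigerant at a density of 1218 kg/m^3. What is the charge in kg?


Charge = V * rho / 1000
Charge = 10.0 * 1218 / 1000
Charge = 12.18 kg

12.18


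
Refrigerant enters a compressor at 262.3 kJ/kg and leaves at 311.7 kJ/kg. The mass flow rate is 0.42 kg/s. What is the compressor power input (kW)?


dh = 311.7 - 262.3 = 49.4 kJ/kg
W = m_dot * dh = 0.42 * 49.4 = 20.75 kW

20.75


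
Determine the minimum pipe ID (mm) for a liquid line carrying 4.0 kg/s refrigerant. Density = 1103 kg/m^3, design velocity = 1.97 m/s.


A = m_dot / (rho * v) = 4.0 / (1103 * 1.97) = 0.001840849368 m^2
d = sqrt(4*A/pi) * 1000
d = 48.4 mm

48.4


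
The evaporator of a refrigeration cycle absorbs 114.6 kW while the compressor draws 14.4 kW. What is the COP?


COP = Q_evap / W
COP = 114.6 / 14.4
COP = 7.958

7.958


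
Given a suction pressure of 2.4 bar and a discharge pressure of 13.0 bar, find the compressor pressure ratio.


PR = P_high / P_low
PR = 13.0 / 2.4
PR = 5.417

5.417


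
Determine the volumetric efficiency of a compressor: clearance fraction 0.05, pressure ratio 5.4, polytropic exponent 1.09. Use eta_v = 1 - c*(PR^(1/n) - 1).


PR^(1/n) = 5.4^(1/1.09) = 4.69808511
eta_v = 1 - 0.05 * (4.69808511 - 1)
eta_v = 0.8151

0.8151


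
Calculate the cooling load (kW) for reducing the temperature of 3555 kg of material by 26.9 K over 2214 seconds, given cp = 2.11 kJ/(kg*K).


Q = m * cp * dT / t
Q = 3555 * 2.11 * 26.9 / 2214
Q = 91.137 kW

91.137


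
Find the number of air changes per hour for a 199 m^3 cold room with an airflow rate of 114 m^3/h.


ACH = flow / volume
ACH = 114 / 199
ACH = 0.573

0.573


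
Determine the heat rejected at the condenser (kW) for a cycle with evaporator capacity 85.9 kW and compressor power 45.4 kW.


Q_cond = Q_evap + W
Q_cond = 85.9 + 45.4
Q_cond = 131.3 kW

131.3


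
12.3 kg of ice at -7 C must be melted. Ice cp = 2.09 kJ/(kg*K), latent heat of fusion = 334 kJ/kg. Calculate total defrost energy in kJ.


Sensible heat = cp * dT = 2.09 * 7 = 14.63 kJ/kg
Total per kg = 14.63 + 334 = 348.63 kJ/kg
Q = m * total = 12.3 * 348.63
Q = 4288.1 kJ

4288.1


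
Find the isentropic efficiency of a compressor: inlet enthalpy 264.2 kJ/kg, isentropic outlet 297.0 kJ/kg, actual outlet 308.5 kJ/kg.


dh_ideal = 297.0 - 264.2 = 32.8 kJ/kg
dh_actual = 308.5 - 264.2 = 44.3 kJ/kg
eta_s = dh_ideal / dh_actual = 32.8 / 44.3
eta_s = 0.7404

0.7404


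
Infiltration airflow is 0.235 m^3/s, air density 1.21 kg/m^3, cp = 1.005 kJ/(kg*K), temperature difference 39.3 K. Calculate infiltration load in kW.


Q = V_dot * rho * cp * dT
Q = 0.235 * 1.21 * 1.005 * 39.3
Q = 11.231 kW

11.231


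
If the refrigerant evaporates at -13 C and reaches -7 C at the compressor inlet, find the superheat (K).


Superheat = T_suction - T_evap
Superheat = -7 - (-13)
Superheat = 6 K

6


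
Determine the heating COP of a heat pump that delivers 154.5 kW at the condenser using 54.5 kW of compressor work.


COP_hp = Q_cond / W
COP_hp = 154.5 / 54.5
COP_hp = 2.835

2.835


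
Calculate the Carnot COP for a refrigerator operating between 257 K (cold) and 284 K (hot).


dT = 284 - 257 = 27 K
COP_carnot = T_cold / dT = 257 / 27
COP_carnot = 9.519

9.519


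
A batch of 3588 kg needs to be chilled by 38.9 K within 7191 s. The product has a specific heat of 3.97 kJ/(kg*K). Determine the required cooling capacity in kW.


Q = m * cp * dT / t
Q = 3588 * 3.97 * 38.9 / 7191
Q = 77.055 kW

77.055


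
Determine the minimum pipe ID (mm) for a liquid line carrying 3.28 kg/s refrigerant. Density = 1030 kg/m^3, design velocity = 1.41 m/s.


A = m_dot / (rho * v) = 3.28 / (1030 * 1.41) = 0.002258486539 m^2
d = sqrt(4*A/pi) * 1000
d = 53.6 mm

53.6


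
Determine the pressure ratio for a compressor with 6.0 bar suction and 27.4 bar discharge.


PR = P_high / P_low
PR = 27.4 / 6.0
PR = 4.567

4.567


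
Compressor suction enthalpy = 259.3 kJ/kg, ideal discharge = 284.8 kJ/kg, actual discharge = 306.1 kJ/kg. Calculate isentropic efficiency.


dh_ideal = 284.8 - 259.3 = 25.5 kJ/kg
dh_actual = 306.1 - 259.3 = 46.8 kJ/kg
eta_s = dh_ideal / dh_actual = 25.5 / 46.8
eta_s = 0.5449

0.5449


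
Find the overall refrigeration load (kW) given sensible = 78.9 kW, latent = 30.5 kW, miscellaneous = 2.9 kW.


Q_total = Q_s + Q_l + Q_misc
Q_total = 78.9 + 30.5 + 2.9
Q_total = 112.3 kW

112.3


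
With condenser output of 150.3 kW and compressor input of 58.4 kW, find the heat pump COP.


COP_hp = Q_cond / W
COP_hp = 150.3 / 58.4
COP_hp = 2.574

2.574


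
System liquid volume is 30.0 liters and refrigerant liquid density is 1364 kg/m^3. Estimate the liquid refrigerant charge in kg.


Charge = V * rho / 1000
Charge = 30.0 * 1364 / 1000
Charge = 40.92 kg

40.92


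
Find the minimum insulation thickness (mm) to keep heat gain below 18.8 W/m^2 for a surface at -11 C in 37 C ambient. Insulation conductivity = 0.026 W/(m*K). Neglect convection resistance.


dT = 37 - (-11) = 48 K
thickness = k * dT / q_max * 1000
thickness = 0.026 * 48 / 18.8 * 1000
thickness = 66.4 mm

66.4


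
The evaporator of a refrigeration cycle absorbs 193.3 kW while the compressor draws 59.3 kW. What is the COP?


COP = Q_evap / W
COP = 193.3 / 59.3
COP = 3.26

3.26


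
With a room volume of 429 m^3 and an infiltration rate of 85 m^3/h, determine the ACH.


ACH = flow / volume
ACH = 85 / 429
ACH = 0.198

0.198


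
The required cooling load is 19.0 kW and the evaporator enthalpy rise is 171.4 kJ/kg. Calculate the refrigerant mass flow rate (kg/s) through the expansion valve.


m_dot = Q / dh
m_dot = 19.0 / 171.4
m_dot = 0.1109 kg/s

0.1109


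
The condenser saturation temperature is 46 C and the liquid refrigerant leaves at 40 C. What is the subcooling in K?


Subcooling = T_cond - T_liquid
Subcooling = 46 - 40
Subcooling = 6 K

6


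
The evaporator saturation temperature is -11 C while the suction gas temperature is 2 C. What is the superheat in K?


Superheat = T_suction - T_evap
Superheat = 2 - (-11)
Superheat = 13 K

13


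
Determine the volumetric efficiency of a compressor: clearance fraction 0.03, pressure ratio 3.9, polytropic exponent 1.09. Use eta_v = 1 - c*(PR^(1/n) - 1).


PR^(1/n) = 3.9^(1/1.09) = 3.48546806
eta_v = 1 - 0.03 * (3.48546806 - 1)
eta_v = 0.9254

0.9254


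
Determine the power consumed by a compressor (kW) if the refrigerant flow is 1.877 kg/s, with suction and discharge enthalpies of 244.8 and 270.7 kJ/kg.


dh = 270.7 - 244.8 = 25.9 kJ/kg
W = m_dot * dh = 1.877 * 25.9 = 48.61 kW

48.61


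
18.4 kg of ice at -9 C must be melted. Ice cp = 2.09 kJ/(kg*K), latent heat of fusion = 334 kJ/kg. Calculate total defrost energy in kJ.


Sensible heat = cp * dT = 2.09 * 9 = 18.81 kJ/kg
Total per kg = 18.81 + 334 = 352.81 kJ/kg
Q = m * total = 18.4 * 352.81
Q = 6491.7 kJ

6491.7


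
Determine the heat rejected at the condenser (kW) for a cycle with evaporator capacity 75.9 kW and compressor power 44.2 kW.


Q_cond = Q_evap + W
Q_cond = 75.9 + 44.2
Q_cond = 120.1 kW

120.1


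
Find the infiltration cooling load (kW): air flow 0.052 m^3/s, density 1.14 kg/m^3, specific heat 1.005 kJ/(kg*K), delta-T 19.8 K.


Q = V_dot * rho * cp * dT
Q = 0.052 * 1.14 * 1.005 * 19.8
Q = 1.18 kW

1.18


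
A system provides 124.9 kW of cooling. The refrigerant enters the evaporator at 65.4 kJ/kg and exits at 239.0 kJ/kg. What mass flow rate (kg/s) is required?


dh = 239.0 - 65.4 = 173.6 kJ/kg
m_dot = Q / dh = 124.9 / 173.6 = 0.7195 kg/s

0.7195


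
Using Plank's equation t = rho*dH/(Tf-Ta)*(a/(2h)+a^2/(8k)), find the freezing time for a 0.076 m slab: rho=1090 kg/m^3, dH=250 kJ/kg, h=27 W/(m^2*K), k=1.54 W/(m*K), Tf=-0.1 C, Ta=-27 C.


dT = -0.1 - (-27) = 26.9 K
term1 = a/(2h) = 0.076/(2*27) = 0.001407407407
term2 = a^2/(8k) = 0.076^2/(8*1.54) = 0.0004688311688
t = rho*dH*1000/dT * (term1 + term2)
t = 1090*250*1000/26.9 * (0.001407407407 + 0.0004688311688)
t = 19007 s

19007
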